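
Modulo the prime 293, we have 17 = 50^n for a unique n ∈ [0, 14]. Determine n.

4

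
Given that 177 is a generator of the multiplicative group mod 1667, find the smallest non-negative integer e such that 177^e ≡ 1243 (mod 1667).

1422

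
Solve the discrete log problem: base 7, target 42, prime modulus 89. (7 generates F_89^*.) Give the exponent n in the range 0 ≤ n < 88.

74

Baby-step giant-step with m = ceil(sqrt(88)) = 10.
Baby table (7^j mod 89 for j=0..9):
  0:1  1:7  2:49  3:76  4:87  5:75  6:80  7:26
  8:4  9:28
Giant step factor: 7^(-10) ≡ 5 (mod 89).
Scan 42·5^i mod 89 for i = 0, 1, …:
  i=0: 42   i=1: 32   i=2: 71   i=3: 88
  i=4: 84   i=5: 64   i=6: 53   i=7: 87
Match at i=7, j=4: n = 7·10 + 4 = 74.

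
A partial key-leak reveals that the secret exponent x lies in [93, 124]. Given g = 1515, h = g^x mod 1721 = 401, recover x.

103

Compute 1515^93 mod 1721 = 375, then multiply by 1515 repeatedly:
  1515^93=375  1515^94=195  1515^95=1134  1515^96=452  1515^97=1543
  1515^98=527  1515^99=1582  1515^100=1098  1515^101=984  1515^102=374
  1515^103=401
Found 401 at exponent 103.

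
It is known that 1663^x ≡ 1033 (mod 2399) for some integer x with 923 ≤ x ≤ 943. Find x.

932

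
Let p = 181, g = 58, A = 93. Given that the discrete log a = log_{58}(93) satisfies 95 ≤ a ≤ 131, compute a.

95

Compute 58^95 mod 181 = 93, then multiply by 58 repeatedly:
  58^95=93
Found 93 at exponent 95.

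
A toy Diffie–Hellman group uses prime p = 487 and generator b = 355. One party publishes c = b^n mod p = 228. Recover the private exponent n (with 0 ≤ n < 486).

27

Baby-step giant-step with m = ceil(sqrt(486)) = 23.
Baby table (355^j mod 487 for j=0..22):
  0:1  1:355  2:379  3:133  4:463  5:246  6:157  7:217
  8:89  9:427  10:128  11:149  12:299  13:466  14:337  15:320
  16:129  17:17  18:191  19:112  20:313  21:79  22:286
Giant step factor: 355^(-23) ≡ 410 (mod 487).
Scan 228·410^i mod 487 for i = 0, 1, …:
  i=0: 228   i=1: 463
Match at i=1, j=4: n = 1·23 + 4 = 27.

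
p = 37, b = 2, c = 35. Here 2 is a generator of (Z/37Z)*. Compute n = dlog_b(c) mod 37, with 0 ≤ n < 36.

19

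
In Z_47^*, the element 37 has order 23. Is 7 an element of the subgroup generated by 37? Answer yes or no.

⟨37⟩ has order 23; its elements mod 47 are {1, 2, 3, 4, 6, 7, 8, 9, 12, 14, 16, 17, 18, 21, 24, 25, 27, 28, 32, 34, 36, 37, 42}.
7 is in this set.

yes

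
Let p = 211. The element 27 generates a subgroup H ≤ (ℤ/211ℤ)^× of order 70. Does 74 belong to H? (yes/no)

no

74 ∈ ⟨27⟩ iff 74^70 ≡ 1 (mod 211), since |⟨27⟩| = 70.
74^70 mod 211 = 14.
Since 14 ≠ 1, 74 does not lie in the subgroup.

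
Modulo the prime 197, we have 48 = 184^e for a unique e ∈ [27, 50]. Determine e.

Compute 184^27 mod 197 = 48, then multiply by 184 repeatedly:
  184^27=48
Found 48 at exponent 27.

27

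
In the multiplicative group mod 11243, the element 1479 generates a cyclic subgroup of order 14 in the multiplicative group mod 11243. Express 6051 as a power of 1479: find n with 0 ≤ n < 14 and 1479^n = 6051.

Successive powers of 1479 modulo 11243:
  1479^0=1  1479^1=1479  1479^2=6299  1479^3=7017  1479^4=854  1479^5=3850
  1479^6=5192  1479^7=11242  1479^8=9764  1479^9=4944  1479^10=4226  1479^11=10389
  1479^12=7393  1479^13=6051
So 1479^13 ≡ 6051 (mod 11243), giving n = 13.

13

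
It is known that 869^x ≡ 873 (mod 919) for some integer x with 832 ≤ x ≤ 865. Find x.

Compute 869^832 mod 919 = 286, then multiply by 869 repeatedly:
  869^832=286  869^833=404  869^834=18  869^835=19  869^836=888
  869^837=631  869^838=615  869^839=496  869^840=13  869^841=269
  869^842=335  869^843=711  869^844=291  869^845=154  869^846=571
  869^847=858  869^848=293  869^849=54  869^850=57  869^851=826
  869^852=55  869^853=7  869^854=569  869^855=39  869^856=807
  869^857=86  869^858=295  869^859=873
Found 873 at exponent 859.

859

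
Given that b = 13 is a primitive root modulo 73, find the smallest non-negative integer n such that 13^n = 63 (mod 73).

63

Baby-step giant-step with m = ceil(sqrt(72)) = 9.
Baby table (13^j mod 73 for j=0..8):
  0:1  1:13  2:23  3:7  4:18  5:15  6:49  7:53
  8:32
Giant step factor: 13^(-9) ≡ 63 (mod 73).
Scan 63·63^i mod 73 for i = 0, 1, …:
  i=0: 63   i=1: 27   i=2: 22   i=3: 72
  i=4: 10   i=5: 46   i=6: 51   i=7: 1
Match at i=7, j=0: n = 7·9 + 0 = 63.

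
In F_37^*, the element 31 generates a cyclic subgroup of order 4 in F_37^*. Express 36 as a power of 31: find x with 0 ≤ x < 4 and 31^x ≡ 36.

2

Successive powers of 31 modulo 37:
  31^0=1  31^1=31  31^2=36
So 31^2 ≡ 36 (mod 37), giving x = 2.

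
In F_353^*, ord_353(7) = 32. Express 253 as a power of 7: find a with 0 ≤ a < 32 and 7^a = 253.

Successive powers of 7 modulo 353:
  7^0=1  7^1=7  7^2=49  7^3=343  7^4=283  7^5=216
  7^6=100  7^7=347  7^8=311  7^9=59  7^10=60  7^11=67
  7^12=116  7^13=106  7^14=36  7^15=252  7^16=352  7^17=346
  7^18=304  7^19=10  7^20=70  7^21=137  7^22=253
So 7^22 ≡ 253 (mod 353), giving a = 22.

22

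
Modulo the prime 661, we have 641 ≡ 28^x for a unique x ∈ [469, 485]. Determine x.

Compute 28^469 mod 661 = 377, then multiply by 28 repeatedly:
  28^469=377  28^470=641
Found 641 at exponent 470.

470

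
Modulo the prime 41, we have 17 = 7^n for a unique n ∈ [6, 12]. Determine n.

7

Compute 7^6 mod 41 = 20, then multiply by 7 repeatedly:
  7^6=20  7^7=17
Found 17 at exponent 7.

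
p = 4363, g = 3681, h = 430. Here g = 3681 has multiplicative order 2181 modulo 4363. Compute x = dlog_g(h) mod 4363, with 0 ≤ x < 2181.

2095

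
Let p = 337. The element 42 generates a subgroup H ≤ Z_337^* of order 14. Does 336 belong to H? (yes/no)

yes

⟨42⟩ has order 14; its elements mod 337 are {1, 8, 42, 52, 64, 79, 162, 175, 258, 273, 285, 295, 329, 336}.
336 is in this set.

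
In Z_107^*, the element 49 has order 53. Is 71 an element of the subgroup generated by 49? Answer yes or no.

71 ∈ ⟨49⟩ iff 71^53 ≡ 1 (mod 107), since |⟨49⟩| = 53.
71^53 mod 107 = 106.
Since 106 ≠ 1, 71 does not lie in the subgroup.

no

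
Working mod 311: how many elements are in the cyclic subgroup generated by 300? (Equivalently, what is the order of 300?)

31

The order of 300 must divide p − 1 = 310 = 2 · 5 · 31.
Divisors: 1, 2, 5, 10, 31, 62, 155, 310.
Check each in increasing order: 300^1 ≡ 300;  300^2 ≡ 121;  300^5 ≡ 47;  300^10 ≡ 32;  300^31 ≡ 1.
Smallest exponent giving 1 is 31.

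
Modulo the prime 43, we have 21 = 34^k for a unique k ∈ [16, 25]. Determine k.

18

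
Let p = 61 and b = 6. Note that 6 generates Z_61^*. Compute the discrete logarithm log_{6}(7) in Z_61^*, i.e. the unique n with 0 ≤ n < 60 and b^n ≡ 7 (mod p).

7

Successive powers of 6 modulo 61:
  6^0=1  6^1=6  6^2=36  6^3=33  6^4=15  6^5=29
  6^6=52  6^7=7
So 6^7 ≡ 7 (mod 61), giving n = 7.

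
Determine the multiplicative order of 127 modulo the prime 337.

112

The order of 127 must divide p − 1 = 336 = 2^4 · 3 · 7.
Divisors: 1, 2, 3, 4, 6, 7, 8, 12, 14, 16, 21, 24, 28, 42, 48, 56, 84, 112, 168, 336.
Check each in increasing order: 127^1 ≡ 127;  127^2 ≡ 290;  127^3 ≡ 97;  127^4 ≡ 187;  127^6 ≡ 310;  127^7 ≡ 278;  127^8 ≡ 258;  127^12 ≡ 55;  127^14 ≡ 111;  127^16 ≡ 175;  127^21 ≡ 191;  127^24 ≡ 329;  127^28 ≡ 189;  127^42 ≡ 85;  127^48 ≡ 64;  127^56 ≡ 336;  127^84 ≡ 148;  127^112 ≡ 1.
Smallest exponent giving 1 is 112.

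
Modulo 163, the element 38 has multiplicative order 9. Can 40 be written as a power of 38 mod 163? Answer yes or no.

40 ∈ ⟨38⟩ iff 40^9 ≡ 1 (mod 163), since |⟨38⟩| = 9.
40^9 mod 163 = 1.
Since 1 = 1, 40 lies in the subgroup.

yes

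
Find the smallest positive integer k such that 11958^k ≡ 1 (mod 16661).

The order of 11958 must divide p − 1 = 16660 = 2^2 · 5 · 7^2 · 17.
Divisors: 1, 2, 4, 5, 7, 10, 14, 17, 20, 28, 34, 35, 49, 68, 70, 85, 98, 119, 140, 170, 196, 238, 245, 340, 476, 490, 595, 833, 980, 1190, 1666, 2380, 3332, 4165, 8330, 16660.
Check each in increasing order: 11958^1 ≡ 11958;  11958^2 ≡ 9062;  11958^4 ≡ 14436;  11958^5 ≡ 1067;  11958^7 ≡ 5774;  11958^10 ≡ 5541;  11958^14 ≡ 415;  11958^17 ≡ 4614;  11958^20 ≡ 13119;  11958^28 ≡ 5615;  11958^34 ≡ 12899;  11958^35 ≡ 15365;  11958^49 ≡ 11973;  11958^68 ≡ 7455;  11958^70 ≡ 13516;  11958^85 ≡ 9066;  11958^98 ≡ 1485;  11958^119 ≡ 15436;  11958^140 ≡ 11052;  11958^170 ≡ 3643;  11958^196 ≡ 5973;  11958^238 ≡ 1135;  11958^245 ≡ 5717;  11958^340 ≡ 9293;  11958^476 ≡ 5328;  11958^490 ≡ 11868;  11958^595 ≡ 4312;  11958^833 ≡ 12447;  11958^980 ≡ 13991;  11958^1190 ≡ 16329;  11958^1666 ≡ 13831;  11958^2380 ≡ 10258;  11958^3332 ≡ 11620;  11958^4165 ≡ 16660;  11958^8330 ≡ 1.
Smallest exponent giving 1 is 8330.

8330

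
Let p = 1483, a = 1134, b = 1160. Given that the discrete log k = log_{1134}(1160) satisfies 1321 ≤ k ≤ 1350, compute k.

Compute 1134^1321 mod 1483 = 573, then multiply by 1134 repeatedly:
  1134^1321=573  1134^1322=228  1134^1323=510  1134^1324=1453  1134^1325=89
  1134^1326=82  1134^1327=1042  1134^1328=1160
Found 1160 at exponent 1328.

1328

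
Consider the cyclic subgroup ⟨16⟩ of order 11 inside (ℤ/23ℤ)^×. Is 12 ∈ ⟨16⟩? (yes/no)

⟨16⟩ has order 11; its elements mod 23 are {1, 2, 3, 4, 6, 8, 9, 12, 13, 16, 18}.
12 is in this set.

yes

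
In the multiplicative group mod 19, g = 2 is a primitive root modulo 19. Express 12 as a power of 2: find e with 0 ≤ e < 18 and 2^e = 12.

15

Successive powers of 2 modulo 19:
  2^0=1  2^1=2  2^2=4  2^3=8  2^4=16  2^5=13
  2^6=7  2^7=14  2^8=9  2^9=18  2^10=17  2^11=15
  2^12=11  2^13=3  2^14=6  2^15=12
So 2^15 ≡ 12 (mod 19), giving e = 15.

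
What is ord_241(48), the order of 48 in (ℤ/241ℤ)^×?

40

The order of 48 must divide p − 1 = 240 = 2^4 · 3 · 5.
Divisors: 1, 2, 3, 4, 5, 6, 8, 10, 12, 15, 16, 20, 24, 30, 40, 48, 60, 80, 120, 240.
Check each in increasing order: 48^1 ≡ 48;  48^2 ≡ 135;  48^3 ≡ 214;  48^4 ≡ 150;  48^5 ≡ 211;  48^6 ≡ 6;  48^8 ≡ 87;  48^10 ≡ 177;  48^12 ≡ 36;  48^15 ≡ 233;  48^16 ≡ 98;  48^20 ≡ 240;  48^24 ≡ 91;  48^30 ≡ 64;  48^40 ≡ 1.
Smallest exponent giving 1 is 40.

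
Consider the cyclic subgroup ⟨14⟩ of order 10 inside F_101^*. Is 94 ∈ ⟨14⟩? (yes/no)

⟨14⟩ has order 10; its elements mod 101 are {1, 6, 14, 17, 36, 65, 84, 87, 95, 100}.
94 is not in this set.

no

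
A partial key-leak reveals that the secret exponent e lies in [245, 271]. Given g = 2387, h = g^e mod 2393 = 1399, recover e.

261

Compute 2387^245 mod 2393 = 2280, then multiply by 2387 repeatedly:
  2387^245=2280  2387^246=678  2387^247=718  2387^248=478  2387^249=1918
  2387^250=457  2387^251=2044  2387^252=2094  2387^253=1794  2387^254=1201
  2387^255=2366  2387^256=162  2387^257=1421  2387^258=1046  2387^259=903
  2387^260=1761  2387^261=1399
Found 1399 at exponent 261.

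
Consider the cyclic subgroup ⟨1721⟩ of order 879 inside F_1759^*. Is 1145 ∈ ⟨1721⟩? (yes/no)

1145 ∈ ⟨1721⟩ iff 1145^879 ≡ 1 (mod 1759), since |⟨1721⟩| = 879.
1145^879 mod 1759 = 1758.
Since 1758 ≠ 1, 1145 does not lie in the subgroup.

no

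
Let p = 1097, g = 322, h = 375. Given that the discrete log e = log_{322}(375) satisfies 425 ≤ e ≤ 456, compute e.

450

Compute 322^425 mod 1097 = 48, then multiply by 322 repeatedly:
  322^425=48  322^426=98  322^427=840  322^428=618  322^429=439
  322^430=942  322^431=552  322^432=30  322^433=884  322^434=525
  322^435=112  322^436=960  322^437=863  322^438=345  322^439=293
  322^440=4  322^441=191  322^442=70  322^443=600  322^444=128
  322^445=627  322^446=46  322^447=551  322^448=805  322^449=318
  322^450=375
Found 375 at exponent 450.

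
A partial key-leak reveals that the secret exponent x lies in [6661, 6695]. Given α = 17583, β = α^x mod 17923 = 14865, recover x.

6664

Compute 17583^6661 mod 17923 = 17165, then multiply by 17583 repeatedly:
  17583^6661=17165  17583^6662=6798  17583^6663=747  17583^6664=14865
Found 14865 at exponent 6664.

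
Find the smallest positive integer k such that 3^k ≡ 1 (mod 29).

28

The order of 3 must divide p − 1 = 28 = 2^2 · 7.
Divisors: 1, 2, 4, 7, 14, 28.
Check each in increasing order: 3^1 ≡ 3;  3^2 ≡ 9;  3^4 ≡ 23;  3^7 ≡ 12;  3^14 ≡ 28;  3^28 ≡ 1.
Smallest exponent giving 1 is 28.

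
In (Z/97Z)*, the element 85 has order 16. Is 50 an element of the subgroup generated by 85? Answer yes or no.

yes

⟨85⟩ has order 16; its elements mod 97 are {1, 8, 12, 18, 22, 27, 33, 47, 50, 64, 70, 75, 79, 85, 89, 96}.
50 is in this set.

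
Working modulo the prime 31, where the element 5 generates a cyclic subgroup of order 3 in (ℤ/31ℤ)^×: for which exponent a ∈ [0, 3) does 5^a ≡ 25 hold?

Successive powers of 5 modulo 31:
  5^0=1  5^1=5  5^2=25
So 5^2 ≡ 25 (mod 31), giving a = 2.

2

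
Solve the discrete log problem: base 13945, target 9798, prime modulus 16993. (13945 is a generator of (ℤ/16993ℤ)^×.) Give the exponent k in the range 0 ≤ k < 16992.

Baby-step giant-step with m = ceil(sqrt(16992)) = 131.
Baby table (13945^j mod 16993 for j=0..130):
  0:1  1:13945  2:12126  3:16720  4:16440  5:3237  6:6557  7:15025
  8:16928  9:11197  10:10481  11:752  12:1959  13:10504  14:15613  15:8969
  16:4225  17:2894  18:15448  19:2099  20:8609  21:13953  22:4735  23:11770
  24:14256  25:15806  26:15460  27:16502  28:1184  29:10677  30:15092  31:16628
  32:7975  33:9183  34:14680  35:14922  36:8005  37:2708  38:4614  39:6732
  40:8408  41:14853  42:14401  43:15664  44:6458  45:10903  46:5964  47:4238
  48:14249  49:3156  50:15543  51:1420  52:5055  53:5011  54:3179  55:13411
  56:8430  57:15769  58:9285  59:9658  60:11285  61:14145  62:14274  63:11921
  64:12819  65:11588  66:8223  67:971  68:14167  69:15190  70:6805  71:6813
  72:16415  73:11465  74:9281  75:4857  76:13760  77:15237  78:16486  79:15966
  80:3584  81:2467  82:8483  83:7162  84:6229  85:12182  86:15962  87:15776
  88:4942  89:9575  90:9374  91:10274  92:2947  93:6841  94:16036  95:11133
  96:1637  97:6366  98:2438  99:11910  100:12361  101:14146  102:11226  103:7054
  104:12546  105:11035  106:11460  107:7528  108:12199  109:15125  110:1009  111:301
  112:174  113:13424  114:2792  115:3477  116:5736  117:2469  118:2387  119:14421
  120:5683  121:11076  122:5443  123:11897  124:1006  125:9445  126:14775  127:14243
  128:4451  129:10759  130:3058
Giant step factor: 13945^(-131) ≡ 5435 (mod 16993).
Scan 9798·5435^i mod 16993 for i = 0, 1, …:
  i=0: 9798   i=1: 13061   i=2: 6774   i=3: 9852
  i=4: 677   i=5: 9007   i=6: 13205   i=7: 7736
  i=8: 4478   i=9: 3954     …   i=105: 5309
  i=106: 301
Match at i=106, j=111: k = 106·131 + 111 = 13997.

13997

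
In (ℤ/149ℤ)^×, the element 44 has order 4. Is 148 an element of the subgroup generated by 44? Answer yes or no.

⟨44⟩ has order 4; its elements mod 149 are {1, 44, 105, 148}.
148 is in this set.

yes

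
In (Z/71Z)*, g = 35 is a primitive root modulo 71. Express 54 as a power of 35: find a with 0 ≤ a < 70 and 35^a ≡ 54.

56

Baby-step giant-step with m = ceil(sqrt(70)) = 9.
Baby table (35^j mod 71 for j=0..8):
  0:1  1:35  2:18  3:62  4:40  5:51  6:10  7:66
  8:38
Giant step factor: 35^(-9) ≡ 56 (mod 71).
Scan 54·56^i mod 71 for i = 0, 1, …:
  i=0: 54   i=1: 42   i=2: 9   i=3: 7
  i=4: 37   i=5: 13   i=6: 18
Match at i=6, j=2: a = 6·9 + 2 = 56.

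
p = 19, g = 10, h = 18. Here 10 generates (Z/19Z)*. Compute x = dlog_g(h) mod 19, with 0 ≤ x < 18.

Successive powers of 10 modulo 19:
  10^0=1  10^1=10  10^2=5  10^3=12  10^4=6  10^5=3
  10^6=11  10^7=15  10^8=17  10^9=18
So 10^9 ≡ 18 (mod 19), giving x = 9.

9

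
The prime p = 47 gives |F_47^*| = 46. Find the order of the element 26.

The order of 26 must divide p − 1 = 46 = 2 · 23.
Divisors: 1, 2, 23, 46.
Check each in increasing order: 26^1 ≡ 26;  26^2 ≡ 18;  26^23 ≡ 46;  26^46 ≡ 1.
Smallest exponent giving 1 is 46.

46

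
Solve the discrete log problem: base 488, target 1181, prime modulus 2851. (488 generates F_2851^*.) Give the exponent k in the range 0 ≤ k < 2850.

Baby-step giant-step with m = ceil(sqrt(2850)) = 54.
Baby table (488^j mod 2851 for j=0..53):
  0:1  1:488  2:1511  3:1810  4:2321  5:801  6:301  7:1487
  8:1502  9:269  10:126  11:1617  12:2220  13:2831  14:1644  15:1141
  16:863  17:2047  18:1086  19:2533  20:1621  21:1321  22:322  23:331
  24:1872  25:1216  26:400  27:1332  28:2839  29:2697  30:1825  31:1088
  32:658  33:1792  34:2090  35:2113  36:1933  37:2474  38:1339  39:553
  40:1870  41:240  42:229  43:563  44:1048  45:1095  46:1223  47:965
  48:505  49:1254  50:1838  51:1730  52:344  53:2514
Giant step factor: 488^(-54) ≡ 1337 (mod 2851).
Scan 1181·1337^i mod 2851 for i = 0, 1, …:
  i=0: 1181   i=1: 2394   i=2: 1956   i=3: 805
  i=4: 1458   i=5: 2113
Match at i=5, j=35: k = 5·54 + 35 = 305.

305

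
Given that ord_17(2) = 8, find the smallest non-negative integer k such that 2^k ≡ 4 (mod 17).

Successive powers of 2 modulo 17:
  2^0=1  2^1=2  2^2=4
So 2^2 ≡ 4 (mod 17), giving k = 2.

2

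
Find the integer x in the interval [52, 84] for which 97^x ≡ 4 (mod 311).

74

Compute 97^52 mod 311 = 94, then multiply by 97 repeatedly:
  97^52=94  97^53=99  97^54=273  97^55=46  97^56=108
  97^57=213  97^58=135  97^59=33  97^60=91  97^61=119
  97^62=36  97^63=71  97^64=45  97^65=11  97^66=134
  97^67=247  97^68=12  97^69=231  97^70=15  97^71=211
  97^72=252  97^73=186  97^74=4
Found 4 at exponent 74.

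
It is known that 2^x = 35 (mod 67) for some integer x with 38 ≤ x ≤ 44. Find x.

38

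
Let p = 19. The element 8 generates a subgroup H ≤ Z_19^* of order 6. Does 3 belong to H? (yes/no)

no

3 ∈ ⟨8⟩ iff 3^6 ≡ 1 (mod 19), since |⟨8⟩| = 6.
3^6 mod 19 = 7.
Since 7 ≠ 1, 3 does not lie in the subgroup.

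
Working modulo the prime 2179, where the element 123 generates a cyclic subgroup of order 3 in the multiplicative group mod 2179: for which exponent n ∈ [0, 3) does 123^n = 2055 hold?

2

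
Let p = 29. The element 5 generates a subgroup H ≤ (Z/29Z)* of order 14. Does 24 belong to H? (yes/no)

⟨5⟩ has order 14; its elements mod 29 are {1, 4, 5, 6, 7, 9, 13, 16, 20, 22, 23, 24, 25, 28}.
24 is in this set.

yes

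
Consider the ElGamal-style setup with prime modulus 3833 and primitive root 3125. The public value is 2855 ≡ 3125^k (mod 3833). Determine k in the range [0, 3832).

931

Baby-step giant-step with m = ceil(sqrt(3832)) = 62.
Baby table (3125^j mod 3833 for j=0..61):
  0:1  1:3125  2:2974  3:2558  4:1945  5:2820  6:433  7:76
  8:3687  9:3710  10:2758  11:2166  12:3505  13:2244  14:1943  15:403
  16:2151  17:2626  18:3630  19:1903  20:1892  21:2014  22:3797  23:2490
  24:260  25:3737  26:2807  27:1971  28:3577  29:1097  30:1423  31:595
  32:370  33:2517  34:309  35:3542  36:2879  37:824  38:3057  39:1289
  40:3475  41:486  42:882  43:323  44:1296  45:2352  46:2139  47:3456
  48:2439  49:1871  50:1550  51:2671  52:2434  53:1578  54:2012  55:1380
  56:375  57:2810  58:3680  59:1000  60:1105  61:3425
Giant step factor: 3125^(-62) ≡ 723 (mod 3833).
Scan 2855·723^i mod 3833 for i = 0, 1, …:
  i=0: 2855   i=1: 2011   i=2: 1246   i=3: 103
  i=4: 1642   i=5: 2769   i=6: 1161   i=7: 3809
  i=8: 1813   i=9: 3746     …   i=14: 1669
  i=15: 3125
Match at i=15, j=1: k = 15·62 + 1 = 931.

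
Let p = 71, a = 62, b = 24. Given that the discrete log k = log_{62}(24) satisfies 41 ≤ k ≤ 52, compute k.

52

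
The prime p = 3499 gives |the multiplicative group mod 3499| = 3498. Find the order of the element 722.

The order of 722 must divide p − 1 = 3498 = 2 · 3 · 11 · 53.
Divisors: 1, 2, 3, 6, 11, 22, 33, 53, 66, 106, 159, 318, 583, 1166, 1749, 3498.
Check each in increasing order: 722^1 ≡ 722;  722^2 ≡ 3432;  722^3 ≡ 612;  722^6 ≡ 151;  722^11 ≡ 1626;  722^22 ≡ 2131;  722^33 ≡ 996;  722^53 ≡ 2319;  722^66 ≡ 1799;  722^106 ≡ 3297;  722^159 ≡ 428;  722^318 ≡ 1236;  722^583 ≡ 3343;  722^1166 ≡ 3342;  722^1749 ≡ 3498;  722^3498 ≡ 1.
Smallest exponent giving 1 is 3498.

3498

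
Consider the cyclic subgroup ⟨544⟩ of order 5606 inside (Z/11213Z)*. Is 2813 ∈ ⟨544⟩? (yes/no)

yes

2813 ∈ ⟨544⟩ iff 2813^5606 ≡ 1 (mod 11213), since |⟨544⟩| = 5606.
2813^5606 mod 11213 = 1.
Since 1 = 1, 2813 lies in the subgroup.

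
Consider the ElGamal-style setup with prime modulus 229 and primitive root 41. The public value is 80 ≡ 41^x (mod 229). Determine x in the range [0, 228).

34

Baby-step giant-step with m = ceil(sqrt(228)) = 16.
Baby table (41^j mod 229 for j=0..15):
  0:1  1:41  2:78  3:221  4:130  5:63  6:64  7:105
  8:183  9:175  10:76  11:139  12:203  13:79  14:33  15:208
Giant step factor: 41^(-16) ≡ 25 (mod 229).
Scan 80·25^i mod 229 for i = 0, 1, …:
  i=0: 80   i=1: 168   i=2: 78
Match at i=2, j=2: x = 2·16 + 2 = 34.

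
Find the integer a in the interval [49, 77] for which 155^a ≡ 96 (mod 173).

60

Compute 155^49 mod 173 = 12, then multiply by 155 repeatedly:
  155^49=12  155^50=130  155^51=82  155^52=81  155^53=99
  155^54=121  155^55=71  155^56=106  155^57=168  155^58=90
  155^59=110  155^60=96
Found 96 at exponent 60.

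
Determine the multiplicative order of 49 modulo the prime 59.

29

The order of 49 must divide p − 1 = 58 = 2 · 29.
Divisors: 1, 2, 29, 58.
Check each in increasing order: 49^1 ≡ 49;  49^2 ≡ 41;  49^29 ≡ 1.
Smallest exponent giving 1 is 29.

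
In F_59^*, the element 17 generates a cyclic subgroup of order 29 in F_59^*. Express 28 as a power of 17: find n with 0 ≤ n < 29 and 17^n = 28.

15

Successive powers of 17 modulo 59:
  17^0=1  17^1=17  17^2=53  17^3=16  17^4=36  17^5=22
  17^6=20  17^7=45  17^8=57  17^9=25  17^10=12  17^11=27
  17^12=46  17^13=15  17^14=19  17^15=28
So 17^15 ≡ 28 (mod 59), giving n = 15.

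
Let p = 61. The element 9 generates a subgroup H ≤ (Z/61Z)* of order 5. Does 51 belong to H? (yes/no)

no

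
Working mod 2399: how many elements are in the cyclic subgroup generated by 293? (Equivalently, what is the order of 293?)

The order of 293 must divide p − 1 = 2398 = 2 · 11 · 109.
Divisors: 1, 2, 11, 22, 109, 218, 1199, 2398.
Check each in increasing order: 293^1 ≡ 293;  293^2 ≡ 1884;  293^11 ≡ 1432;  293^22 ≡ 1878;  293^109 ≡ 1127;  293^218 ≡ 1058;  293^1199 ≡ 1.
Smallest exponent giving 1 is 1199.

1199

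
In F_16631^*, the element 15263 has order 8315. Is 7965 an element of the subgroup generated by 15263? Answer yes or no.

yes

7965 ∈ ⟨15263⟩ iff 7965^8315 ≡ 1 (mod 16631), since |⟨15263⟩| = 8315.
7965^8315 mod 16631 = 1.
Since 1 = 1, 7965 lies in the subgroup.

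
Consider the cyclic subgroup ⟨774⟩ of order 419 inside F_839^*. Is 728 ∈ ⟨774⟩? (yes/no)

728 ∈ ⟨774⟩ iff 728^419 ≡ 1 (mod 839), since |⟨774⟩| = 419.
728^419 mod 839 = 838.
Since 838 ≠ 1, 728 does not lie in the subgroup.

no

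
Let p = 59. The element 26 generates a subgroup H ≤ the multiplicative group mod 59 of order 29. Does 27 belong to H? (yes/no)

27 ∈ ⟨26⟩ iff 27^29 ≡ 1 (mod 59), since |⟨26⟩| = 29.
27^29 mod 59 = 1.
Since 1 = 1, 27 lies in the subgroup.

yes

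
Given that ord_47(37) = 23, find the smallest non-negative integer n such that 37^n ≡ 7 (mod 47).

15

Successive powers of 37 modulo 47:
  37^0=1  37^1=37  37^2=6  37^3=34  37^4=36  37^5=16
  37^6=28  37^7=2  37^8=27  37^9=12  37^10=21  37^11=25
  37^12=32  37^13=9  37^14=4  37^15=7
So 37^15 ≡ 7 (mod 47), giving n = 15.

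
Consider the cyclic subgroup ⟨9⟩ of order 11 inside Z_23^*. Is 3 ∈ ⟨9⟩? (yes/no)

yes

⟨9⟩ has order 11; its elements mod 23 are {1, 2, 3, 4, 6, 8, 9, 12, 13, 16, 18}.
3 is in this set.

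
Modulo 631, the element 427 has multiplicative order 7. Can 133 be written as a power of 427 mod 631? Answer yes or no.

⟨427⟩ has order 7; its elements mod 631 are {1, 21, 133, 269, 427, 441, 601}.
133 is in this set.

yes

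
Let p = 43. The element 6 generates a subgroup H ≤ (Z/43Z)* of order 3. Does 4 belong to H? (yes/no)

⟨6⟩ has order 3; its elements mod 43 are {1, 6, 36}.
4 is not in this set.

no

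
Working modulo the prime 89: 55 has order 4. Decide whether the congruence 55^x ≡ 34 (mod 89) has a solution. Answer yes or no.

⟨55⟩ has order 4; its elements mod 89 are {1, 34, 55, 88}.
34 is in this set.

yes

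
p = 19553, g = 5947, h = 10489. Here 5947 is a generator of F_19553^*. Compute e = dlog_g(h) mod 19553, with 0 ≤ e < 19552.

14162

Baby-step giant-step with m = ceil(sqrt(19552)) = 140.
Baby table (5947^j mod 19553 for j=0..139):
  0:1  1:5947  2:14985  3:12774  4:3573  5:14073  6:5291  7:4800
  8:17773  9:12066  10:16545  11:2419  12:14338  13:17006  14:6566  15:661
  16:814  17:11267  18:16271  19:15393  20:14578  21:16917  22:5214  23:16153
  24:17555  25:6118  26:15166  27:13766  28:17544  29:18913  30:6755  31:10123
  32:17347  33:981  34:7213  35:15982  36:17374  37:5126  38:1195  39:8926
  40:16080  41:13590  42:7181  43:1655  44:7126  45:6971  46:4177  47:8309
  48:3192  49:16414  50:5482  51:6603  52:5617  53:7775  54:14633  55:11601
  56:8163  57:14815  58:18540  59:17566  60:12876  61:4024  62:17409  63:17741
  64:17292  65:6297  66:4264  67:17320  68:16389  69:13231  70:3485  71:18668
  72:16215  73:14762  74:16197  75:5481  76:656  77:10185  78:14554  79:11060
  80:17081  81:2872  82:10015  83:767  84:5500  85:15884  86:1605  87:3071
  88:735  89:10726  90:5636  91:3450  92:6053  93:118  94:17391  95:8460
  96:1751  97:11001  98:18162  99:18195  100:18916  101:5043  102:15972  103:16563
  104:11700  105:10326  106:12302  107:12221  108:19339  109:17840  110:19455  111:3784
  112:17498  113:19093  114:1800  115:9109  116:9413  117:18425  118:18016  119:10265
  120:1489  121:17127  122:2692  123:14970  124:1781  125:13434  126:17993  127:10355
  128:8788  129:16620  130:18278  131:4139  132:16959  133:799  134:274  135:6579
  136:19313  137:89  138:1352  139:4061
Giant step factor: 5947^(-140) ≡ 10896 (mod 19553).
Scan 10489·10896^i mod 19553 for i = 0, 1, …:
  i=0: 10489   i=1: 859   i=2: 13330   i=3: 3996
  i=4: 15438   i=5: 17542   i=6: 7057   i=7: 10676
  i=8: 4899   i=9: 19367     …   i=100: 16571
  i=101: 5214
Match at i=101, j=22: e = 101·140 + 22 = 14162.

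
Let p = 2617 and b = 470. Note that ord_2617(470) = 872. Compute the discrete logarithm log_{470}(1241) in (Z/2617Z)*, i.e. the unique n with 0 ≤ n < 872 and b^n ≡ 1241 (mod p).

Baby-step giant-step with m = ceil(sqrt(872)) = 30.
Baby table (470^j mod 2617 for j=0..29):
  0:1  1:470  2:1072  3:1376  4:321  5:1701  6:1285  7:2040
  8:978  9:1685  10:1616  11:590  12:2515  13:1783  14:570  15:966
  16:1279  17:1837  18:2397  19:1280  20:2307  21:852  22:39  23:11
  24:2553  25:1324  26:2051  27:914  28:392  29:1050
Giant step factor: 470^(-30) ≡ 1265 (mod 2617).
Scan 1241·1265^i mod 2617 for i = 0, 1, …:
  i=0: 1241   i=1: 2282   i=2: 179   i=3: 1373
  i=4: 1774   i=5: 1341   i=6: 549   i=7: 980
  i=8: 1859   i=9: 1569     …   i=13: 1625
  i=14: 1280
Match at i=14, j=19: n = 14·30 + 19 = 439.

439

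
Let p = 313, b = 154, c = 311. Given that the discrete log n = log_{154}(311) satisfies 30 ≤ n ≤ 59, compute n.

38

Compute 154^30 mod 313 = 114, then multiply by 154 repeatedly:
  154^30=114  154^31=28  154^32=243  154^33=175  154^34=32
  154^35=233  154^36=200  154^37=126  154^38=311
Found 311 at exponent 38.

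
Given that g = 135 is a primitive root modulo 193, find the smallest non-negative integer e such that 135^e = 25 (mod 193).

170

Baby-step giant-step with m = ceil(sqrt(192)) = 14.
Baby table (135^j mod 193 for j=0..13):
  0:1  1:135  2:83  3:11  4:134  5:141  6:121  7:123
  8:7  9:173  10:2  11:77  12:166  13:22
Giant step factor: 135^(-14) ≡ 175 (mod 193).
Scan 25·175^i mod 193 for i = 0, 1, …:
  i=0: 25   i=1: 129   i=2: 187   i=3: 108
  i=4: 179   i=5: 59   i=6: 96   i=7: 9
  i=8: 31   i=9: 21   i=10: 8   i=11: 49
  i=12: 83
Match at i=12, j=2: e = 12·14 + 2 = 170.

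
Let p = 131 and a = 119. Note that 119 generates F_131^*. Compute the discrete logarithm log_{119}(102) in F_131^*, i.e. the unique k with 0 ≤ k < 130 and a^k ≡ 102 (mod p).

Baby-step giant-step with m = ceil(sqrt(130)) = 12.
Baby table (119^j mod 131 for j=0..11):
  0:1  1:119  2:13  3:106  4:38  5:68  6:101  7:98
  8:3  9:95  10:39  11:56
Giant step factor: 119^(-12) ≡ 77 (mod 131).
Scan 102·77^i mod 131 for i = 0, 1, …:
  i=0: 102   i=1: 125   i=2: 62   i=3: 58
  i=4: 12   i=5: 7   i=6: 15   i=7: 107
  i=8: 117   i=9: 101
Match at i=9, j=6: k = 9·12 + 6 = 114.

114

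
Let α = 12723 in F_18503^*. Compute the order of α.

The order of 12723 must divide p − 1 = 18502 = 2 · 11 · 29^2.
Divisors: 1, 2, 11, 22, 29, 58, 319, 638, 841, 1682, 9251, 18502.
Check each in increasing order: 12723^1 ≡ 12723;  12723^2 ≡ 10485;  12723^11 ≡ 7717;  12723^22 ≡ 9435;  12723^29 ≡ 12916;  12723^58 ≡ 8;  12723^319 ≡ 12369;  12723^638 ≡ 9357;  12723^841 ≡ 15041;  12723^1682 ≡ 14003;  12723^9251 ≡ 1.
Smallest exponent giving 1 is 9251.

9251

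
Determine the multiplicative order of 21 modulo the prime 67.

33

The order of 21 must divide p − 1 = 66 = 2 · 3 · 11.
Divisors: 1, 2, 3, 6, 11, 22, 33, 66.
Check each in increasing order: 21^1 ≡ 21;  21^2 ≡ 39;  21^3 ≡ 15;  21^6 ≡ 24;  21^11 ≡ 37;  21^22 ≡ 29;  21^33 ≡ 1.
Smallest exponent giving 1 is 33.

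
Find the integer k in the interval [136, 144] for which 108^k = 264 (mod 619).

137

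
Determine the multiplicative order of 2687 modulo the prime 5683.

The order of 2687 must divide p − 1 = 5682 = 2 · 3 · 947.
Divisors: 1, 2, 3, 6, 947, 1894, 2841, 5682.
Check each in increasing order: 2687^1 ≡ 2687;  2687^2 ≡ 2559;  2687^3 ≡ 5286;  2687^6 ≡ 4168;  2687^947 ≡ 1.
Smallest exponent giving 1 is 947.

947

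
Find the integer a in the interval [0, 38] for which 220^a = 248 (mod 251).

31

Compute 220^0 mod 251 = 1, then multiply by 220 repeatedly:
  220^0=1  220^1=220  220^2=208  220^3=78  220^4=92
  220^5=160  220^6=60  220^7=148  220^8=181  220^9=162
  220^10=249  220^11=62  220^12=86  220^13=95  220^14=67
  220^15=182  220^16=131  220^17=206  220^18=140  220^19=178
  220^20=4  220^21=127  220^22=79  220^23=61  220^24=117
  220^25=138  220^26=240  220^27=90  220^28=222  220^29=146
  220^30=243  220^31=248
Found 248 at exponent 31.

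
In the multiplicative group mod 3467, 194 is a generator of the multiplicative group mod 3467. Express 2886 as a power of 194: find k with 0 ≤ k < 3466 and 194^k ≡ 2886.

97

Baby-step giant-step with m = ceil(sqrt(3466)) = 59.
Baby table (194^j mod 3467 for j=0..58):
  0:1  1:194  2:2966  3:3349  4:1377  5:179  6:56  7:463
  8:3147  9:326  10:838  11:3090  12:3136  13:1659  14:2882  15:921
  16:1857  17:3157  18:2266  19:2762  20:1910  21:3038  22:3449  23:3442
  24:2084  25:2124  26:2950  27:245  28:2459  29:2067  30:2293  31:1066
  32:2251  33:3319  34:2491  35:1341  36:129  37:757  38:1244  39:2113
  40:816  41:2289  42:290  43:788  44:324  45:450  46:625  47:3372
  48:2372  49:2524  50:809  51:931  52:330  53:1614  54:1086  55:2664
  56:233  57:131  58:1145
Giant step factor: 194^(-59) ≡ 702 (mod 3467).
Scan 2886·702^i mod 3467 for i = 0, 1, …:
  i=0: 2886   i=1: 1244
Match at i=1, j=38: k = 1·59 + 38 = 97.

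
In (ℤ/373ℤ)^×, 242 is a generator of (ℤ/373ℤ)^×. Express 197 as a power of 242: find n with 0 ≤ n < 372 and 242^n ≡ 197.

285

Baby-step giant-step with m = ceil(sqrt(372)) = 20.
Baby table (242^j mod 373 for j=0..19):
  0:1  1:242  2:3  3:353  4:9  5:313  6:27  7:193
  8:81  9:206  10:243  11:245  12:356  13:362  14:322  15:340
  16:220  17:274  18:287  19:76
Giant step factor: 242^(-20) ≡ 253 (mod 373).
Scan 197·253^i mod 373 for i = 0, 1, …:
  i=0: 197   i=1: 232   i=2: 135   i=3: 212
  i=4: 297   i=5: 168   i=6: 355   i=7: 295
  i=8: 35   i=9: 276     …   i=13: 187
  i=14: 313
Match at i=14, j=5: n = 14·20 + 5 = 285.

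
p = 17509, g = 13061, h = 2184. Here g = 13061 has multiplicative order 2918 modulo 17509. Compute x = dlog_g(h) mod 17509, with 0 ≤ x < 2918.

Baby-step giant-step with m = ceil(sqrt(2918)) = 55.
Baby table (13061^j mod 17509 for j=0..54):
  0:1  1:13061  2:17043  3:6706  4:7048  5:9115  6:7324  7:7097
  8:1271  9:1999  10:3020  11:13952  12:10909  13:11716  14:11525  15:3152
  16:4613  17:1924  18:3949  19:13884  20:15720  21:8386  22:10751  23:14140
  24:15117  25:11653  26:11605  27:15001  28:2351  29:13134  30:7501  31:7706
  32:6334  33:15858  34:7377  35:16479  36:11591  37:7237  38:8875  39:6795
  40:13883  41:2659  42:8852  43:4045  44:7092  45:6002  46:4329  47:4508
  48:13730  49:352  50:10114  51:11058  52:14306  53:12127  54:4333
Giant step factor: 13061^(-55) ≡ 460 (mod 17509).
Scan 2184·460^i mod 17509 for i = 0, 1, …:
  i=0: 2184   i=1: 6627   i=2: 1854   i=3: 12408
  i=4: 17255   i=5: 5723   i=6: 6230   i=7: 11833
  i=8: 15390   i=9: 5764     …   i=47: 10020
  i=48: 4333
Match at i=48, j=54: x = 48·55 + 54 = 2694.

2694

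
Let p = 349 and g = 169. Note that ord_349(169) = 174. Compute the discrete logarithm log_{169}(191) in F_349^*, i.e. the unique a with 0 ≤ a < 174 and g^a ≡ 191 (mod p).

Baby-step giant-step with m = ceil(sqrt(174)) = 14.
Baby table (169^j mod 349 for j=0..13):
  0:1  1:169  2:292  3:139  4:108  5:104  6:126  7:5
  8:147  9:64  10:346  11:191  12:171  13:281
Giant step factor: 169^(-14) ≡ 14 (mod 349).
Scan 191·14^i mod 349 for i = 0, 1, …:
  i=0: 191
Match at i=0, j=11: a = 0·14 + 11 = 11.

11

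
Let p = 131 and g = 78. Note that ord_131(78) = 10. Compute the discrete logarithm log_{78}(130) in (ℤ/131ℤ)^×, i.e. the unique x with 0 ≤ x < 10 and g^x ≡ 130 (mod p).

5

Successive powers of 78 modulo 131:
  78^0=1  78^1=78  78^2=58  78^3=70  78^4=89  78^5=130
So 78^5 ≡ 130 (mod 131), giving x = 5.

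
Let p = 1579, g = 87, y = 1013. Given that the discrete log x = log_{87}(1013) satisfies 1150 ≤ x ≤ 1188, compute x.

1151

Compute 87^1150 mod 1579 = 1391, then multiply by 87 repeatedly:
  87^1150=1391  87^1151=1013
Found 1013 at exponent 1151.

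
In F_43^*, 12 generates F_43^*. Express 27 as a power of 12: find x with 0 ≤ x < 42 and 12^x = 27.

39

Baby-step giant-step with m = ceil(sqrt(42)) = 7.
Baby table (12^j mod 43 for j=0..6):
  0:1  1:12  2:15  3:8  4:10  5:34  6:21
Giant step factor: 12^(-7) ≡ 7 (mod 43).
Scan 27·7^i mod 43 for i = 0, 1, …:
  i=0: 27   i=1: 17   i=2: 33   i=3: 16
  i=4: 26   i=5: 10
Match at i=5, j=4: x = 5·7 + 4 = 39.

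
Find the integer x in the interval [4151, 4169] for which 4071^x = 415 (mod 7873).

Compute 4071^4151 mod 7873 = 7665, then multiply by 4071 repeatedly:
  4071^4151=7665  4071^4152=3516  4071^4153=522  4071^4154=7225  4071^4155=7320
  4071^4156=415
Found 415 at exponent 4156.

4156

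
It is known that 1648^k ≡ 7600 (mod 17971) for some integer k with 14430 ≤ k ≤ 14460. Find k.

14443

Compute 1648^14430 mod 17971 = 6631, then multiply by 1648 repeatedly:
  1648^14430=6631  1648^14431=1520  1648^14432=6991  1648^14433=1757  1648^14434=2205
  1648^14435=3698  1648^14436=2135  1648^14437=14135  1648^14438=4064  1648^14439=12260
  1648^14440=5076  1648^14441=8733  1648^14442=15184  1648^14443=7600
Found 7600 at exponent 14443.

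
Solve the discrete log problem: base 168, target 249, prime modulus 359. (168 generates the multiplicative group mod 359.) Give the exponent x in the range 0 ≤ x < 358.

103

Baby-step giant-step with m = ceil(sqrt(358)) = 19.
Baby table (168^j mod 359 for j=0..18):
  0:1  1:168  2:222  3:319  4:101  5:95  6:164  7:268
  8:149  9:261  10:50  11:143  12:330  13:154  14:24  15:83
  16:302  17:117  18:270
Giant step factor: 168^(-19) ≡ 208 (mod 359).
Scan 249·208^i mod 359 for i = 0, 1, …:
  i=0: 249   i=1: 96   i=2: 223   i=3: 73
  i=4: 106   i=5: 149
Match at i=5, j=8: x = 5·19 + 8 = 103.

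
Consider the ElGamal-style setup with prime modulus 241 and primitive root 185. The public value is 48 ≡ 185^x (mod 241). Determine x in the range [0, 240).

42

Baby-step giant-step with m = ceil(sqrt(240)) = 16.
Baby table (185^j mod 241 for j=0..15):
  0:1  1:185  2:3  3:73  4:9  5:219  6:27  7:175
  8:81  9:43  10:2  11:129  12:6  13:146  14:18  15:197
Giant step factor: 185^(-16) ≡ 183 (mod 241).
Scan 48·183^i mod 241 for i = 0, 1, …:
  i=0: 48   i=1: 108   i=2: 2
Match at i=2, j=10: x = 2·16 + 10 = 42.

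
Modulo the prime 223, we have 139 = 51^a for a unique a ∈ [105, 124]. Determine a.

118

Compute 51^105 mod 223 = 87, then multiply by 51 repeatedly:
  51^105=87  51^106=200  51^107=165  51^108=164  51^109=113
  51^110=188  51^111=222  51^112=172  51^113=75  51^114=34
  51^115=173  51^116=126  51^117=182  51^118=139
Found 139 at exponent 118.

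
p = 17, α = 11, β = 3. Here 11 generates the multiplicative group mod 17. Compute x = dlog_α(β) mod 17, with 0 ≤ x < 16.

7

Successive powers of 11 modulo 17:
  11^0=1  11^1=11  11^2=2  11^3=5  11^4=4  11^5=10
  11^6=8  11^7=3
So 11^7 ≡ 3 (mod 17), giving x = 7.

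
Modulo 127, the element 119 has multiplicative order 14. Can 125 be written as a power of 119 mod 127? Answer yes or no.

yes

125 ∈ ⟨119⟩ iff 125^14 ≡ 1 (mod 127), since |⟨119⟩| = 14.
125^14 mod 127 = 1.
Since 1 = 1, 125 lies in the subgroup.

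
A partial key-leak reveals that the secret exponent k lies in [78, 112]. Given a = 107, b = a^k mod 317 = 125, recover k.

93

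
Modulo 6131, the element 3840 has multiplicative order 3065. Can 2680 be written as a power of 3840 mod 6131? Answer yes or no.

no

2680 ∈ ⟨3840⟩ iff 2680^3065 ≡ 1 (mod 6131), since |⟨3840⟩| = 3065.
2680^3065 mod 6131 = 6130.
Since 6130 ≠ 1, 2680 does not lie in the subgroup.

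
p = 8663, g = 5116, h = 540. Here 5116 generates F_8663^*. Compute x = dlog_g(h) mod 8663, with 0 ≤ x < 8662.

5167

Baby-step giant-step with m = ceil(sqrt(8662)) = 94.
Baby table (5116^j mod 8663 for j=0..93):
  0:1  1:5116  2:2533  3:7643  4:5469  5:6577  6:840  7:592
  8:5285  9:837  10:2570  11:6349  12:3897  13:3489  14:3944  15:1377
  16:1713  17:5415  18:7529  19:2666  20:3694  21:4501  22:862  23:525
  24:370  25:4386  26:1606  27:3772  28:5051  29:7850  30:7595  31:2465
  32:6275  33:6485  34:6633  35:1457  36:3832  37:143  38:3896  39:7036
  40:1411  41:2397  42:4907  43:7501  44:6689  45:2074  46:7072  47:3664
  48:6955  49:2839  50:5136  51:897  52:6325  53:2395  54:3338  55:2435
  56:66  57:8462  58:2581  59:1984  60:5771  61:932  62:3462  63:4420
  64:2290  65:3264  66:5023  67:3210  68:5975  69:5036  70:414  71:4252
  72:439  73:2207  74:3123  75:2696  76:1240  77:2524  78:4914  79:8661
  80:7094  81:3597  82:2040  83:6388  84:4172  85:6983  86:7479  87:6756
  88:6989  89:3523  90:4628  91:869  92:1685  93:775
Giant step factor: 5116^(-94) ≡ 4904 (mod 8663).
Scan 540·4904^i mod 8663 for i = 0, 1, …:
  i=0: 540   i=1: 5945   i=2: 3285   i=3: 5123
  i=4: 492   i=5: 4454   i=6: 2993   i=7: 2550
  i=8: 4491   i=9: 2518     …   i=53: 6425
  i=54: 869
Match at i=54, j=91: x = 54·94 + 91 = 5167.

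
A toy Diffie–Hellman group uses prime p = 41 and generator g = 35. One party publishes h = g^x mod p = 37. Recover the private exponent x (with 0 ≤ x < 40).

32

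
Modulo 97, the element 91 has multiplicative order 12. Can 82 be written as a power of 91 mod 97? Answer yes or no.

no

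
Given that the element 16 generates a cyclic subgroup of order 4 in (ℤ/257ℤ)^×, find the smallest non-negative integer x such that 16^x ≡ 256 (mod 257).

2

Successive powers of 16 modulo 257:
  16^0=1  16^1=16  16^2=256
So 16^2 ≡ 256 (mod 257), giving x = 2.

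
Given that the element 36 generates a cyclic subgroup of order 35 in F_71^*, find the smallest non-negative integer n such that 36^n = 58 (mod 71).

11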